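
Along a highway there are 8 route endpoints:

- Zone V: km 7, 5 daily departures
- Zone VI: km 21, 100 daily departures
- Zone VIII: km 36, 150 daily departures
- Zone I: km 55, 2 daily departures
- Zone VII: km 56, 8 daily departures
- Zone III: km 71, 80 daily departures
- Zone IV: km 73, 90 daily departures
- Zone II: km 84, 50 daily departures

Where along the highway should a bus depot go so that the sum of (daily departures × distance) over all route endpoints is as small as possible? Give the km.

x = 36

For a sum of weighted absolute distances on a line, the optimum is the weighted median (not the mean). Total weight W = 485; half-weight = 242.5.
Sort by position and accumulate weight:
  km 7 (Zone V, w=5) → cum 5
  km 21 (Zone VI, w=100) → cum 105
  km 36 (Zone VIII, w=150) → cum 255  ≥ 242.5 → median here
  km 55 (Zone I, w=2) → cum 257
  km 56 (Zone VII, w=8) → cum 265
  km 71 (Zone III, w=80) → cum 345
  km 73 (Zone IV, w=90) → cum 435
  km 84 (Zone II, w=50) → cum 485
Optimal location: km 36.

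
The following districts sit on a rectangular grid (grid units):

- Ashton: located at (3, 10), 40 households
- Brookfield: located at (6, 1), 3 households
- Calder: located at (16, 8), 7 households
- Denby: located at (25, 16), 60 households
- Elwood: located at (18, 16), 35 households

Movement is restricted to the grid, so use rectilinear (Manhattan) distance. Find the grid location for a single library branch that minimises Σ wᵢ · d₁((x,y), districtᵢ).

Manhattan distance separates: Σwᵢ(|x−xᵢ|+|y−yᵢ|) = Σwᵢ|x−xᵢ| + Σwᵢ|y−yᵢ|, so x and y are optimised independently as 1-D weighted medians.
Total weight W = 145; half = 72.5.
x-coordinate, sorted with cumulative weight:
  x=3 (Ashton, w=40) cum 40
  x=6 (Brookfield, w=3) cum 43
  x=16 (Calder, w=7) cum 50
  x=18 (Elwood, w=35) cum 85  ← median
  x=25 (Denby, w=60) cum 145
⇒ x* = 18
y-coordinate, sorted with cumulative weight:
  y=1 (Brookfield, w=3) cum 3
  y=8 (Calder, w=7) cum 10
  y=10 (Ashton, w=40) cum 50
  y=16 (Denby, w=60) cum 110  ← median
  y=16 (Elwood, w=35) cum 145
⇒ y* = 16

(18, 16)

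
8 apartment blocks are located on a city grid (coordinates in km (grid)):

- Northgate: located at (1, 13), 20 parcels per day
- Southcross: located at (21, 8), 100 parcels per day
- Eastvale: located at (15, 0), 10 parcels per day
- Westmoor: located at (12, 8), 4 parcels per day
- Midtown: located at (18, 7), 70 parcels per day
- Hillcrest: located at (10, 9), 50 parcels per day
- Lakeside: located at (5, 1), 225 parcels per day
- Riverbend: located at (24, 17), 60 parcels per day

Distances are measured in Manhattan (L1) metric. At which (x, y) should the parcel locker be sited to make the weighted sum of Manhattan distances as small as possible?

(10, 7)

Manhattan distance separates: Σwᵢ(|x−xᵢ|+|y−yᵢ|) = Σwᵢ|x−xᵢ| + Σwᵢ|y−yᵢ|, so x and y are optimised independently as 1-D weighted medians.
Total weight W = 539; half = 269.5.
x-coordinate, sorted with cumulative weight:
  x=1 (Northgate, w=20) cum 20
  x=5 (Lakeside, w=225) cum 245
  x=10 (Hillcrest, w=50) cum 295  ← median
  x=12 (Westmoor, w=4) cum 299
  x=15 (Eastvale, w=10) cum 309
  x=18 (Midtown, w=70) cum 379
  x=21 (Southcross, w=100) cum 479
  x=24 (Riverbend, w=60) cum 539
⇒ x* = 10
y-coordinate, sorted with cumulative weight:
  y=0 (Eastvale, w=10) cum 10
  y=1 (Lakeside, w=225) cum 235
  y=7 (Midtown, w=70) cum 305  ← median
  y=8 (Southcross, w=100) cum 405
  y=8 (Westmoor, w=4) cum 409
  y=9 (Hillcrest, w=50) cum 459
  y=13 (Northgate, w=20) cum 479
  y=17 (Riverbend, w=60) cum 539
⇒ y* = 7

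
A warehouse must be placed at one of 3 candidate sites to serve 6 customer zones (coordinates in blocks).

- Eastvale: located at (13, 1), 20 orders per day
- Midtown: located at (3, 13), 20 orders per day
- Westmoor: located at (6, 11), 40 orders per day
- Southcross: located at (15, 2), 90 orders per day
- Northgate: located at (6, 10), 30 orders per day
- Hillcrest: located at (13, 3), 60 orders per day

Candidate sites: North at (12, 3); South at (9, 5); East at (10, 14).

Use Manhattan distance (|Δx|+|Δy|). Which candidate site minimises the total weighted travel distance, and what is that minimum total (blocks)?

North, total 1810 blocks

Total weighted distance at each candidate:
  North (12, 3): total = 1810
  South (9, 5): total = 2210
  East (10, 14): total = 3370
Minimum is at North with total 1810 blocks.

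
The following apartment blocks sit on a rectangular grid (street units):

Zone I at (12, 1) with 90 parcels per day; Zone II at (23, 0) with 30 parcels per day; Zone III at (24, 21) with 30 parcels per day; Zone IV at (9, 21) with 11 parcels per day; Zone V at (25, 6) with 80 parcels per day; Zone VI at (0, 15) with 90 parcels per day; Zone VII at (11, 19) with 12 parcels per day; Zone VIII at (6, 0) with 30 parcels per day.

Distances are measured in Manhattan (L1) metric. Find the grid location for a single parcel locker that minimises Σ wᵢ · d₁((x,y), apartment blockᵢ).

Manhattan distance separates: Σwᵢ(|x−xᵢ|+|y−yᵢ|) = Σwᵢ|x−xᵢ| + Σwᵢ|y−yᵢ|, so x and y are optimised independently as 1-D weighted medians.
Total weight W = 373; half = 186.5.
x-coordinate, sorted with cumulative weight:
  x=0 (Zone VI, w=90) cum 90
  x=6 (Zone VIII, w=30) cum 120
  x=9 (Zone IV, w=11) cum 131
  x=11 (Zone VII, w=12) cum 143
  x=12 (Zone I, w=90) cum 233  ← median
  x=23 (Zone II, w=30) cum 263
  x=24 (Zone III, w=30) cum 293
  x=25 (Zone V, w=80) cum 373
⇒ x* = 12
y-coordinate, sorted with cumulative weight:
  y=0 (Zone II, w=30) cum 30
  y=0 (Zone VIII, w=30) cum 60
  y=1 (Zone I, w=90) cum 150
  y=6 (Zone V, w=80) cum 230  ← median
  y=15 (Zone VI, w=90) cum 320
  y=19 (Zone VII, w=12) cum 332
  y=21 (Zone III, w=30) cum 362
  y=21 (Zone IV, w=11) cum 373
⇒ y* = 6

(12, 6)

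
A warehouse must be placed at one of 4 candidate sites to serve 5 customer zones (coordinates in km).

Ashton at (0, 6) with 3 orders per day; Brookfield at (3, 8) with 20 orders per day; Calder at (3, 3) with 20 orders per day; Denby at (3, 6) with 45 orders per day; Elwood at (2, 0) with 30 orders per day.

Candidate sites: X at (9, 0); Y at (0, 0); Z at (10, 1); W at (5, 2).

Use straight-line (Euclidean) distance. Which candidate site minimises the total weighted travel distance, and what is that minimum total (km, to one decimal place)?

Total weighted distance at each candidate:
  X (9, 0): total = 958.5
  Y (0, 0): total = 635.6
  Z (10, 1): total = 1006.1
  W (5, 2): total = 499.8
Minimum is at W with total 499.8 km.

W, total 499.8 km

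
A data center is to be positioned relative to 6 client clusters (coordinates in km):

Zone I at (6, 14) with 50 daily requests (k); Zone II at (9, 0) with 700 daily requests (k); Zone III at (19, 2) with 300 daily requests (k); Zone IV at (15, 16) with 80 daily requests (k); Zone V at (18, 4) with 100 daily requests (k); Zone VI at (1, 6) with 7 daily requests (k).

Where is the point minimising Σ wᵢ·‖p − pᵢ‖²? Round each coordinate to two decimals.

The minimiser of Σwᵢ‖p−pᵢ‖² is the weighted centroid p* = (Σwᵢpᵢ)/(Σwᵢ).
Σwᵢ = 1237.
Σwᵢxᵢ = 50·6 + 700·9 + 300·19 + 80·15 + 100·18 + 7·1 = 15307.
Σwᵢyᵢ = 50·14 + 700·0 + 300·2 + 80·16 + 100·4 + 7·6 = 3022.
x* = 15307/1237 = 12.37, y* = 3022/1237 = 2.44.

(12.37, 2.44)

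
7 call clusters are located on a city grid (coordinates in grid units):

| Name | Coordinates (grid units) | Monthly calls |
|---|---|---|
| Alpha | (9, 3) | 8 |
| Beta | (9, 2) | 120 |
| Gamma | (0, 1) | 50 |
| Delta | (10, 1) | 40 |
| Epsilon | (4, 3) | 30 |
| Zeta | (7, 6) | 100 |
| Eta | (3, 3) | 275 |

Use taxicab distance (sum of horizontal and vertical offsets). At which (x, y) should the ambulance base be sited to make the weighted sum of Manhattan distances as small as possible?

Manhattan distance separates: Σwᵢ(|x−xᵢ|+|y−yᵢ|) = Σwᵢ|x−xᵢ| + Σwᵢ|y−yᵢ|, so x and y are optimised independently as 1-D weighted medians.
Total weight W = 623; half = 311.5.
x-coordinate, sorted with cumulative weight:
  x=0 (Gamma, w=50) cum 50
  x=3 (Eta, w=275) cum 325  ← median
  x=4 (Epsilon, w=30) cum 355
  x=7 (Zeta, w=100) cum 455
  x=9 (Alpha, w=8) cum 463
  x=9 (Beta, w=120) cum 583
  x=10 (Delta, w=40) cum 623
⇒ x* = 3
y-coordinate, sorted with cumulative weight:
  y=1 (Gamma, w=50) cum 50
  y=1 (Delta, w=40) cum 90
  y=2 (Beta, w=120) cum 210
  y=3 (Alpha, w=8) cum 218
  y=3 (Epsilon, w=30) cum 248
  y=3 (Eta, w=275) cum 523  ← median
  y=6 (Zeta, w=100) cum 623
⇒ y* = 3

(3, 3)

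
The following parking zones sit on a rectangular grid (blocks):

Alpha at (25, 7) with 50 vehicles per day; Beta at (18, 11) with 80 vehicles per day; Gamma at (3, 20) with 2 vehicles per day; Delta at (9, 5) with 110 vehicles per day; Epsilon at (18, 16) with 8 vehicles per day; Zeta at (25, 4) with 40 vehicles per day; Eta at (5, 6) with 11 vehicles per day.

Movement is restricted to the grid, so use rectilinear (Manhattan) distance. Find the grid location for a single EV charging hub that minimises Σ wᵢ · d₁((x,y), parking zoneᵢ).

(18, 6)

Manhattan distance separates: Σwᵢ(|x−xᵢ|+|y−yᵢ|) = Σwᵢ|x−xᵢ| + Σwᵢ|y−yᵢ|, so x and y are optimised independently as 1-D weighted medians.
Total weight W = 301; half = 150.5.
x-coordinate, sorted with cumulative weight:
  x=3 (Gamma, w=2) cum 2
  x=5 (Eta, w=11) cum 13
  x=9 (Delta, w=110) cum 123
  x=18 (Beta, w=80) cum 203  ← median
  x=18 (Epsilon, w=8) cum 211
  x=25 (Alpha, w=50) cum 261
  x=25 (Zeta, w=40) cum 301
⇒ x* = 18
y-coordinate, sorted with cumulative weight:
  y=4 (Zeta, w=40) cum 40
  y=5 (Delta, w=110) cum 150
  y=6 (Eta, w=11) cum 161  ← median
  y=7 (Alpha, w=50) cum 211
  y=11 (Beta, w=80) cum 291
  y=16 (Epsilon, w=8) cum 299
  y=20 (Gamma, w=2) cum 301
⇒ y* = 6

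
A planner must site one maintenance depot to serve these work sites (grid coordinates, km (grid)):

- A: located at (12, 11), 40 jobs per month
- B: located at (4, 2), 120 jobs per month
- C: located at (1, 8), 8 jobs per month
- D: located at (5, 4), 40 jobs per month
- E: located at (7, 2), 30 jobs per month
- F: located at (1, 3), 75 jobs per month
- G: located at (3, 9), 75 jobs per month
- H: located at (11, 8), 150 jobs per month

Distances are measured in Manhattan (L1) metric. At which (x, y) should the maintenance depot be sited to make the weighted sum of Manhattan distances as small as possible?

(4, 8)

Manhattan distance separates: Σwᵢ(|x−xᵢ|+|y−yᵢ|) = Σwᵢ|x−xᵢ| + Σwᵢ|y−yᵢ|, so x and y are optimised independently as 1-D weighted medians.
Total weight W = 538; half = 269.
x-coordinate, sorted with cumulative weight:
  x=1 (C, w=8) cum 8
  x=1 (F, w=75) cum 83
  x=3 (G, w=75) cum 158
  x=4 (B, w=120) cum 278  ← median
  x=5 (D, w=40) cum 318
  x=7 (E, w=30) cum 348
  x=11 (H, w=150) cum 498
  x=12 (A, w=40) cum 538
⇒ x* = 4
y-coordinate, sorted with cumulative weight:
  y=2 (B, w=120) cum 120
  y=2 (E, w=30) cum 150
  y=3 (F, w=75) cum 225
  y=4 (D, w=40) cum 265
  y=8 (C, w=8) cum 273  ← median
  y=8 (H, w=150) cum 423
  y=9 (G, w=75) cum 498
  y=11 (A, w=40) cum 538
⇒ y* = 8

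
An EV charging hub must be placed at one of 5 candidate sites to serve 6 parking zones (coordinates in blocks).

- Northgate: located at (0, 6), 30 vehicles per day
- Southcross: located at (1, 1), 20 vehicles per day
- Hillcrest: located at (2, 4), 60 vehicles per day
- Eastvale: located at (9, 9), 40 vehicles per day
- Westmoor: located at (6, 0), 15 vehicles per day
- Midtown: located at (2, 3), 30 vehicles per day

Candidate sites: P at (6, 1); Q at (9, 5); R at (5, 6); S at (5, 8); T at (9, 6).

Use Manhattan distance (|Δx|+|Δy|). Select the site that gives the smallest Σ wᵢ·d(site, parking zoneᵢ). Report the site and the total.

Total weighted distance at each candidate:
  P (6, 1): total = 1485
  Q (9, 5): total = 1570
  R (5, 6): total = 1195
  S (5, 8): total = 1425
  T (9, 6): total = 1625
Minimum is at R with total 1195 blocks.

R, total 1195 blocks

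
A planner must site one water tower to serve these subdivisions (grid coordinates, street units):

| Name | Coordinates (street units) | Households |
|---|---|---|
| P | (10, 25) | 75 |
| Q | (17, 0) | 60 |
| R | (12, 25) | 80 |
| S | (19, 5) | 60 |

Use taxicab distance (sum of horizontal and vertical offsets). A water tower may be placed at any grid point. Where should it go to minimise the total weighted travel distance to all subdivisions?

(12, 25)

Manhattan distance separates: Σwᵢ(|x−xᵢ|+|y−yᵢ|) = Σwᵢ|x−xᵢ| + Σwᵢ|y−yᵢ|, so x and y are optimised independently as 1-D weighted medians.
Total weight W = 275; half = 137.5.
x-coordinate, sorted with cumulative weight:
  x=10 (P, w=75) cum 75
  x=12 (R, w=80) cum 155  ← median
  x=17 (Q, w=60) cum 215
  x=19 (S, w=60) cum 275
⇒ x* = 12
y-coordinate, sorted with cumulative weight:
  y=0 (Q, w=60) cum 60
  y=5 (S, w=60) cum 120
  y=25 (P, w=75) cum 195  ← median
  y=25 (R, w=80) cum 275
⇒ y* = 25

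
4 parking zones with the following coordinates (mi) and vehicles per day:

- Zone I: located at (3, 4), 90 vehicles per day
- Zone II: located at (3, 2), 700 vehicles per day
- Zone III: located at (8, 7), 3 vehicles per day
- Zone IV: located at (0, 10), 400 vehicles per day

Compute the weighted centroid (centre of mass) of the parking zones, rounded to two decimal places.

The minimiser of Σwᵢ‖p−pᵢ‖² is the weighted centroid p* = (Σwᵢpᵢ)/(Σwᵢ).
Σwᵢ = 1193.
Σwᵢxᵢ = 90·3 + 700·3 + 3·8 + 400·0 = 2394.
Σwᵢyᵢ = 90·4 + 700·2 + 3·7 + 400·10 = 5781.
x* = 2394/1193 = 2.01, y* = 5781/1193 = 4.85.

(2.01, 4.85)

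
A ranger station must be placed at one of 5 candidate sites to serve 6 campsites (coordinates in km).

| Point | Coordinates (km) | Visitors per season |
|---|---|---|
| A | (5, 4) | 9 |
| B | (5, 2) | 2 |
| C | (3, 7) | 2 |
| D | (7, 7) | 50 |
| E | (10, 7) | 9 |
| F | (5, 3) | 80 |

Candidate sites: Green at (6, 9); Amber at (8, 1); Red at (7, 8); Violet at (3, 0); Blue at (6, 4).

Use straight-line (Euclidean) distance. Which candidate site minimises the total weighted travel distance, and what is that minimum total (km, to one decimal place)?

Blue, total 338.2 km

Total weighted distance at each candidate:
  Green (6, 9): total = 705.9
  Amber (8, 1): total = 709.6
  Red (7, 8): total = 570.4
  Violet (3, 0): total = 840.6
  Blue (6, 4): total = 338.2
Minimum is at Blue with total 338.2 km.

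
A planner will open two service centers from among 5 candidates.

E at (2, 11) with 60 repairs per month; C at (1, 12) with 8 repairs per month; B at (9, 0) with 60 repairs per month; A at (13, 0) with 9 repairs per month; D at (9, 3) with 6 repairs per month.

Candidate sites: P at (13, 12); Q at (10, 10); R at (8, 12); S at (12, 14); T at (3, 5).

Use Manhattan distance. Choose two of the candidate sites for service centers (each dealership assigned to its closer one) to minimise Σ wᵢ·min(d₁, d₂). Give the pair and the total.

Evaluate every pair (each demand assigned to the nearer of the two):
  {Q, R}: total = 1301
  {P, T}: total = 1308
  {Q, T}: total = 1317
  {R, T}: total = 1319
  {S, T}: total = 1335
  {P, R}: total = 1424
  {P, Q}: total = 1444
  {R, S}: total = 1451
  {Q, S}: total = 1453
  {P, S}: total = 1962
Best pair: {Q, R} with total 1301.

{Q, R}, total 1301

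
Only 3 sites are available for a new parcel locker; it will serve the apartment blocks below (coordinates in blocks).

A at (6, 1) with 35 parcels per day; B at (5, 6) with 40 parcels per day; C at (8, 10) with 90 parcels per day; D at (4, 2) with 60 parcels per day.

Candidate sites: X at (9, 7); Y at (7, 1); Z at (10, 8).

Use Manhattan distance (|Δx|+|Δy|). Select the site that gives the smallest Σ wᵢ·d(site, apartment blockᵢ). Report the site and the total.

Y, total 1455 blocks

Total weighted distance at each candidate:
  X (9, 7): total = 1475
  Y (7, 1): total = 1455
  Z (10, 8): total = 1745
Minimum is at Y with total 1455 blocks.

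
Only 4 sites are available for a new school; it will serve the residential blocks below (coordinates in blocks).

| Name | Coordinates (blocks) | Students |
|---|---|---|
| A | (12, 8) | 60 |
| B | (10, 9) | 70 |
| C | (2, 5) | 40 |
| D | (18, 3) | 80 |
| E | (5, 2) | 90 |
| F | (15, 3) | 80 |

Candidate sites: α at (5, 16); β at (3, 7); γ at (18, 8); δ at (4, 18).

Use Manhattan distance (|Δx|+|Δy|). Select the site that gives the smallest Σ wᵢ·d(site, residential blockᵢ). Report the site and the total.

γ, total 4500 blocks

Total weighted distance at each candidate:
  α (5, 16): total = 7480
  β (3, 7): total = 4780
  γ (18, 8): total = 4500
  δ (4, 18): total = 8660
Minimum is at γ with total 4500 blocks.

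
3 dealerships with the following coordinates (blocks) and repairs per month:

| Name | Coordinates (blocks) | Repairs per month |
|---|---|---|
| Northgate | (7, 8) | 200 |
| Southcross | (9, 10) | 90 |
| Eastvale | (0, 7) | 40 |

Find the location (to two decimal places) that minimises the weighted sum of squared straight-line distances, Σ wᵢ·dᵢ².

(6.70, 8.42)

The minimiser of Σwᵢ‖p−pᵢ‖² is the weighted centroid p* = (Σwᵢpᵢ)/(Σwᵢ).
Σwᵢ = 330.
Σwᵢxᵢ = 200·7 + 90·9 + 40·0 = 2210.
Σwᵢyᵢ = 200·8 + 90·10 + 40·7 = 2780.
x* = 2210/330 = 6.70, y* = 2780/330 = 8.42.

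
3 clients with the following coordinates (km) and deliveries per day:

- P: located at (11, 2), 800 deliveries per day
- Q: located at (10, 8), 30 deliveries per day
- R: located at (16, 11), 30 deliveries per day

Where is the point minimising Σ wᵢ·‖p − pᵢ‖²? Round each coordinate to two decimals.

(11.14, 2.52)

The minimiser of Σwᵢ‖p−pᵢ‖² is the weighted centroid p* = (Σwᵢpᵢ)/(Σwᵢ).
Σwᵢ = 860.
Σwᵢxᵢ = 800·11 + 30·10 + 30·16 = 9580.
Σwᵢyᵢ = 800·2 + 30·8 + 30·11 = 2170.
x* = 9580/860 = 11.14, y* = 2170/860 = 2.52.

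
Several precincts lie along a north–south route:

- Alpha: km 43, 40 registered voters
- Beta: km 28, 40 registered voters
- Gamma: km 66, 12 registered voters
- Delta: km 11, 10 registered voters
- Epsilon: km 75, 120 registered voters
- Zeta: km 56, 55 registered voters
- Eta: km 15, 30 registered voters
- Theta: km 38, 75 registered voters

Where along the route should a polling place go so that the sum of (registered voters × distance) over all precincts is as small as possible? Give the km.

For a sum of weighted absolute distances on a line, the optimum is the weighted median (not the mean). Total weight W = 382; half-weight = 191.
Sort by position and accumulate weight:
  km 11 (Delta, w=10) → cum 10
  km 15 (Eta, w=30) → cum 40
  km 28 (Beta, w=40) → cum 80
  km 38 (Theta, w=75) → cum 155
  km 43 (Alpha, w=40) → cum 195  ≥ 191 → median here
  km 56 (Zeta, w=55) → cum 250
  km 66 (Gamma, w=12) → cum 262
  km 75 (Epsilon, w=120) → cum 382
Optimal location: km 43.

x = 43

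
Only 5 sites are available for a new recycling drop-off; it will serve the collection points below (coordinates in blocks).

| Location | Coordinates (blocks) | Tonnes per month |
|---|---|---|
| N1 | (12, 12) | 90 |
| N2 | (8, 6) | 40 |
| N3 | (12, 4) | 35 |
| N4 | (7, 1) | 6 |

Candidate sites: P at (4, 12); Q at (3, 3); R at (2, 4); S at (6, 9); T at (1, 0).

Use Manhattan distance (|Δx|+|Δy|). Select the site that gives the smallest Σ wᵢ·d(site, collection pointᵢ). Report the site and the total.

Total weighted distance at each candidate:
  P (4, 12): total = 1764
  Q (3, 3): total = 2326
  R (2, 4): total = 2338
  S (6, 9): total = 1449
  T (1, 0): total = 3157
Minimum is at S with total 1449 blocks.

S, total 1449 blocks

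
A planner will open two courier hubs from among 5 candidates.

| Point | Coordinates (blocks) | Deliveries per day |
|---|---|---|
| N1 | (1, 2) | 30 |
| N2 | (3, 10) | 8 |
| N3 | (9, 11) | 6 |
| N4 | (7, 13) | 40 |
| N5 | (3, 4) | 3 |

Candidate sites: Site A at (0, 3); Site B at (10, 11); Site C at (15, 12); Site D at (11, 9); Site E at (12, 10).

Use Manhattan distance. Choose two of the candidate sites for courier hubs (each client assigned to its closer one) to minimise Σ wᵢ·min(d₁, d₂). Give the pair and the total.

{Site A, Site B}, total 342

Evaluate every pair (each demand assigned to the nearer of the two):
  {Site A, Site B}: total = 342
  {Site A, Site D}: total = 488
  {Site A, Site E}: total = 488
  {Site A, Site C}: total = 554
  {Site B, Site D}: total = 819
  {Site B, Site C}: total = 852
  {Site B, Site E}: total = 852
  {Site C, Site D}: total = 965
  {Site D, Site E}: total = 965
  {Site C, Site E}: total = 1031
Best pair: {Site A, Site B} with total 342.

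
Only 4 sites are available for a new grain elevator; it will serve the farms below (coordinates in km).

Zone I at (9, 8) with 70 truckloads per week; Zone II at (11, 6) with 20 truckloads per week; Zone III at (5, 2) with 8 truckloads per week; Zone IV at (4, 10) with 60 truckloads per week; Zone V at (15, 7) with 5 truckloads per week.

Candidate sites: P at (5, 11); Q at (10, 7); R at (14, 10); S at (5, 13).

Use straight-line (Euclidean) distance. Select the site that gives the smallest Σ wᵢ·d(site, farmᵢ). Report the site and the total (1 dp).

Total weighted distance at each candidate:
  P (5, 11): total = 716.9
  Q (10, 7): total = 611.3
  R (14, 10): total = 1189.1
  S (5, 13): total = 968.7
Minimum is at Q with total 611.3 km.

Q, total 611.3 km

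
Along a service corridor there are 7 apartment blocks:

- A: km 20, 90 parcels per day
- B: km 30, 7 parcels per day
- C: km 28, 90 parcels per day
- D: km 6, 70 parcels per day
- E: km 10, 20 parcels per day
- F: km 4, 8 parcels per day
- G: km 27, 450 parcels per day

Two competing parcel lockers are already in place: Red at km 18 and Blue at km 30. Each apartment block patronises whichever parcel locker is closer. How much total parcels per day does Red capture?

188

The indifferent point is the midpoint (18+30)/2 = 24; apartment blocks left of it (closer to Red at 18) go to Red, those right go to Blue.
  F at 4 (w=8) → Red
  D at 6 (w=70) → Red
  E at 10 (w=20) → Red
  A at 20 (w=90) → Red
  G at 27 (w=450) → Blue
  C at 28 (w=90) → Blue
  B at 30 (w=7) → Blue
Red captures 188; Blue captures 547.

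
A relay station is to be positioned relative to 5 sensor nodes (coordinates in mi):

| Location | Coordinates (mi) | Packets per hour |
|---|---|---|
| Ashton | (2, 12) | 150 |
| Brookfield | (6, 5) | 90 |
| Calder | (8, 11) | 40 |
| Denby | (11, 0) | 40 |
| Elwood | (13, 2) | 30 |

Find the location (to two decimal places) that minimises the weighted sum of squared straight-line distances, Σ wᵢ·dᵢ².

The minimiser of Σwᵢ‖p−pᵢ‖² is the weighted centroid p* = (Σwᵢpᵢ)/(Σwᵢ).
Σwᵢ = 350.
Σwᵢxᵢ = 150·2 + 90·6 + 40·8 + 40·11 + 30·13 = 1990.
Σwᵢyᵢ = 150·12 + 90·5 + 40·11 + 40·0 + 30·2 = 2750.
x* = 1990/350 = 5.69, y* = 2750/350 = 7.86.

(5.69, 7.86)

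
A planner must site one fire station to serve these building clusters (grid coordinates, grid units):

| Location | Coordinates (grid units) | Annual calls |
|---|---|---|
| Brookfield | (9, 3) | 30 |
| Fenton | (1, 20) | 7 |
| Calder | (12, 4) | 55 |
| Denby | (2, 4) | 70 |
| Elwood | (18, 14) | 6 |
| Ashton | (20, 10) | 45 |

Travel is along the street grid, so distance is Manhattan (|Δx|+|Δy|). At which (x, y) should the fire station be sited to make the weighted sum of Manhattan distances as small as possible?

(9, 4)

Manhattan distance separates: Σwᵢ(|x−xᵢ|+|y−yᵢ|) = Σwᵢ|x−xᵢ| + Σwᵢ|y−yᵢ|, so x and y are optimised independently as 1-D weighted medians.
Total weight W = 213; half = 106.5.
x-coordinate, sorted with cumulative weight:
  x=1 (Fenton, w=7) cum 7
  x=2 (Denby, w=70) cum 77
  x=9 (Brookfield, w=30) cum 107  ← median
  x=12 (Calder, w=55) cum 162
  x=18 (Elwood, w=6) cum 168
  x=20 (Ashton, w=45) cum 213
⇒ x* = 9
y-coordinate, sorted with cumulative weight:
  y=3 (Brookfield, w=30) cum 30
  y=4 (Calder, w=55) cum 85
  y=4 (Denby, w=70) cum 155  ← median
  y=10 (Ashton, w=45) cum 200
  y=14 (Elwood, w=6) cum 206
  y=20 (Fenton, w=7) cum 213
⇒ y* = 4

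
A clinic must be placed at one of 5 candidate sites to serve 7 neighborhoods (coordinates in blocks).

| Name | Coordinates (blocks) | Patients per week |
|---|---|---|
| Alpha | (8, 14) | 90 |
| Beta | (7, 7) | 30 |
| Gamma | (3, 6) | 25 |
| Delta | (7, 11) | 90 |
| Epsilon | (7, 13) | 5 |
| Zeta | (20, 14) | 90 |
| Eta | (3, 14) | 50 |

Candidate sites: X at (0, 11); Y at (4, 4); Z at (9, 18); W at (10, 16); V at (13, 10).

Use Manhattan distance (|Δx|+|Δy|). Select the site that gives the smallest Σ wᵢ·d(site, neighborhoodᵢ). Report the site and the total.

W, total 3425 blocks

Total weighted distance at each candidate:
  X (0, 11): total = 4565
  Y (4, 4): total = 5365
  Z (9, 18): total = 3985
  W (10, 16): total = 3425
  V (13, 10): total = 3795
Minimum is at W with total 3425 blocks.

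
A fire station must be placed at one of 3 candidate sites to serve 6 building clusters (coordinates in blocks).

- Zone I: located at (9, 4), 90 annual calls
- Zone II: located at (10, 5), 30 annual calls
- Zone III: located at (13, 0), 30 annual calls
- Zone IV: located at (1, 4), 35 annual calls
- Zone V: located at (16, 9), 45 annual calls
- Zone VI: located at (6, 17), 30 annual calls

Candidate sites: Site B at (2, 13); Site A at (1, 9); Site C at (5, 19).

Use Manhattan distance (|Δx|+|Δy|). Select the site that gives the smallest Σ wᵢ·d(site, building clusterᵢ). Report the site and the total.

Site A, total 3430 blocks

Total weighted distance at each candidate:
  Site B (2, 13): total = 4040
  Site A (1, 9): total = 3430
  Site C (5, 19): total = 4790
Minimum is at Site A with total 3430 blocks.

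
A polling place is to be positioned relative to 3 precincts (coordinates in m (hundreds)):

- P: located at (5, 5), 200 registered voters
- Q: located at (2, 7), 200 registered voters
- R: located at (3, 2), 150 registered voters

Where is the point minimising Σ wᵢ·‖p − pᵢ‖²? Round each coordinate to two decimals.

The minimiser of Σwᵢ‖p−pᵢ‖² is the weighted centroid p* = (Σwᵢpᵢ)/(Σwᵢ).
Σwᵢ = 550.
Σwᵢxᵢ = 200·5 + 200·2 + 150·3 = 1850.
Σwᵢyᵢ = 200·5 + 200·7 + 150·2 = 2700.
x* = 1850/550 = 3.36, y* = 2700/550 = 4.91.

(3.36, 4.91)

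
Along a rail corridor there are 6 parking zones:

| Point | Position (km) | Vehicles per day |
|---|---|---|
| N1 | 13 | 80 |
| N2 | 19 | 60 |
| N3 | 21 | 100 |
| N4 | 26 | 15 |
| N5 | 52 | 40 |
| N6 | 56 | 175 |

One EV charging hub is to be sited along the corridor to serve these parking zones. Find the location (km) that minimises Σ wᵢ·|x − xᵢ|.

For a sum of weighted absolute distances on a line, the optimum is the weighted median (not the mean). Total weight W = 470; half-weight = 235.
Sort by position and accumulate weight:
  km 13 (N1, w=80) → cum 80
  km 19 (N2, w=60) → cum 140
  km 21 (N3, w=100) → cum 240  ≥ 235 → median here
  km 26 (N4, w=15) → cum 255
  km 52 (N5, w=40) → cum 295
  km 56 (N6, w=175) → cum 470
Optimal location: km 21.

x = 21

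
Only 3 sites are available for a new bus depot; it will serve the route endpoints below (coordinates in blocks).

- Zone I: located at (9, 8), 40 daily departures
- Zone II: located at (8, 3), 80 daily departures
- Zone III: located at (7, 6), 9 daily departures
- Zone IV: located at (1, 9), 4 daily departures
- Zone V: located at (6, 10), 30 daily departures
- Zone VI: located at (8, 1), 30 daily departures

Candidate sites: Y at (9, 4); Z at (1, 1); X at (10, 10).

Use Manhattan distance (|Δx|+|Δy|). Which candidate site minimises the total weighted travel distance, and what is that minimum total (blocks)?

Y, total 798 blocks

Total weighted distance at each candidate:
  Y (9, 4): total = 798
  Z (1, 1): total = 2081
  X (10, 10): total = 1393
Minimum is at Y with total 798 blocks.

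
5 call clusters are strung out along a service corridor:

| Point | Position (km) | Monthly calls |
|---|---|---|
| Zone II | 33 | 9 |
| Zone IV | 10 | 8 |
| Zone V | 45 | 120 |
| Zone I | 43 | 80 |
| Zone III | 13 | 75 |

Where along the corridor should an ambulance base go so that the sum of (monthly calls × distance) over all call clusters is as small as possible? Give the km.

For a sum of weighted absolute distances on a line, the optimum is the weighted median (not the mean). Total weight W = 292; half-weight = 146.
Sort by position and accumulate weight:
  km 10 (Zone IV, w=8) → cum 8
  km 13 (Zone III, w=75) → cum 83
  km 33 (Zone II, w=9) → cum 92
  km 43 (Zone I, w=80) → cum 172  ≥ 146 → median here
  km 45 (Zone V, w=120) → cum 292
Optimal location: km 43.

x = 43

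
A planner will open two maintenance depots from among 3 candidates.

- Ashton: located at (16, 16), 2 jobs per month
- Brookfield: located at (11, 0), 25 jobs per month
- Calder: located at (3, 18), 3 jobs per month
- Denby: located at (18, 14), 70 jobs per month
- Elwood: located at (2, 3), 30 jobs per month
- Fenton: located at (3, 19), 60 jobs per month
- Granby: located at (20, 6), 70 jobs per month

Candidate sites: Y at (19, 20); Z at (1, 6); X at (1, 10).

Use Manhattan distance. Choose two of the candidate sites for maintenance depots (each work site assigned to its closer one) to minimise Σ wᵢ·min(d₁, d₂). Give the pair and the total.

Evaluate every pair (each demand assigned to the nearer of the two):
  {Y, X}: total = 2984
  {Y, Z}: total = 3016
  {Z, X}: total = 4052
Best pair: {Y, X} with total 2984.

{Y, X}, total 2984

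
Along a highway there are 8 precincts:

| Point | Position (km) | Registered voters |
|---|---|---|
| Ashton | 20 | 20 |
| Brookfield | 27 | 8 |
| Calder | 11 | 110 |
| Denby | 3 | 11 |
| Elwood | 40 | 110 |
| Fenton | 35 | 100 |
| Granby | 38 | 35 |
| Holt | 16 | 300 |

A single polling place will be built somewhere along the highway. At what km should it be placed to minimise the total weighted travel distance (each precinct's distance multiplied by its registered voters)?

For a sum of weighted absolute distances on a line, the optimum is the weighted median (not the mean). Total weight W = 694; half-weight = 347.
Sort by position and accumulate weight:
  km 3 (Denby, w=11) → cum 11
  km 11 (Calder, w=110) → cum 121
  km 16 (Holt, w=300) → cum 421  ≥ 347 → median here
  km 20 (Ashton, w=20) → cum 441
  km 27 (Brookfield, w=8) → cum 449
  km 35 (Fenton, w=100) → cum 549
  km 38 (Granby, w=35) → cum 584
  km 40 (Elwood, w=110) → cum 694
Optimal location: km 16.

x = 16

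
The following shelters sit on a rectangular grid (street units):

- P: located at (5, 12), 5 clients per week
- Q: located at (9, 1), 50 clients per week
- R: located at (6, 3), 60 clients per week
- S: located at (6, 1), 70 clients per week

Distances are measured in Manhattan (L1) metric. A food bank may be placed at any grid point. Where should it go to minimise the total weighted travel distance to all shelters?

Manhattan distance separates: Σwᵢ(|x−xᵢ|+|y−yᵢ|) = Σwᵢ|x−xᵢ| + Σwᵢ|y−yᵢ|, so x and y are optimised independently as 1-D weighted medians.
Total weight W = 185; half = 92.5.
x-coordinate, sorted with cumulative weight:
  x=5 (P, w=5) cum 5
  x=6 (R, w=60) cum 65
  x=6 (S, w=70) cum 135  ← median
  x=9 (Q, w=50) cum 185
⇒ x* = 6
y-coordinate, sorted with cumulative weight:
  y=1 (Q, w=50) cum 50
  y=1 (S, w=70) cum 120  ← median
  y=3 (R, w=60) cum 180
  y=12 (P, w=5) cum 185
⇒ y* = 1

(6, 1)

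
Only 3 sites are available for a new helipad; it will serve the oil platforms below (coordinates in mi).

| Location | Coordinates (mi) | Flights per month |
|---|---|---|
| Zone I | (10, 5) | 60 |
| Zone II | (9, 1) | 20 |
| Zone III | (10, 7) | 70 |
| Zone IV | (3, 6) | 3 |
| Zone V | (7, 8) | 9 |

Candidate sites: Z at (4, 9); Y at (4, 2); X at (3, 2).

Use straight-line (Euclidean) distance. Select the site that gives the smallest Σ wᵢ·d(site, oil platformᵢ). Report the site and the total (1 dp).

Total weighted distance at each candidate:
  Z (4, 9): total = 1102.0
  Y (4, 2): total = 1123.9
  X (3, 2): total = 1257.7
Minimum is at Z with total 1102.0 mi.

Z, total 1102.0 mi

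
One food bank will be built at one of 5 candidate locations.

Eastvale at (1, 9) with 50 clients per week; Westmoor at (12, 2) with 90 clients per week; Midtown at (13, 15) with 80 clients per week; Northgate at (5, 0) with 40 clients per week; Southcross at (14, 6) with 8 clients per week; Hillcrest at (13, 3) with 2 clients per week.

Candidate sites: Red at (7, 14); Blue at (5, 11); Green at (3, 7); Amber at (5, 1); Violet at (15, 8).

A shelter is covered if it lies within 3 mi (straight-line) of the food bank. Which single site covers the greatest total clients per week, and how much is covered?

Green, covering 50

Coverage radius r = 3 mi; a point is covered iff (Δx)²+(Δy)² ≤ 3² = 9.
  Red (7, 14): covers {none} → 0
  Blue (5, 11): covers {none} → 0
  Green (3, 7): covers {Eastvale} → 50
  Amber (5, 1): covers {Northgate} → 40
  Violet (15, 8): covers {Southcross} → 8
Maximum coverage at Green: 50 clients per week.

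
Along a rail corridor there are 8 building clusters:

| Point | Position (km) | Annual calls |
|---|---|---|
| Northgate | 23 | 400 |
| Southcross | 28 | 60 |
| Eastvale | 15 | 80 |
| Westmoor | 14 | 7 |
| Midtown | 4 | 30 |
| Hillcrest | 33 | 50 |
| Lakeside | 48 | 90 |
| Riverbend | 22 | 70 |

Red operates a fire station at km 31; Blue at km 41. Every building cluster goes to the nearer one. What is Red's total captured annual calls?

The indifferent point is the midpoint (31+41)/2 = 36; building clusters left of it (closer to Red at 31) go to Red, those right go to Blue.
  Midtown at 4 (w=30) → Red
  Westmoor at 14 (w=7) → Red
  Eastvale at 15 (w=80) → Red
  Riverbend at 22 (w=70) → Red
  Northgate at 23 (w=400) → Red
  Southcross at 28 (w=60) → Red
  Hillcrest at 33 (w=50) → Red
  Lakeside at 48 (w=90) → Blue
Red captures 697; Blue captures 90.

697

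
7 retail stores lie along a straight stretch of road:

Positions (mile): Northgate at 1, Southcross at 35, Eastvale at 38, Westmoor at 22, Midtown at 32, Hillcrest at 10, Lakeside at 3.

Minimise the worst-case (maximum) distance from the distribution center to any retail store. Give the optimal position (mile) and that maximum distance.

location 19.5, max distance 18.5

The 1-center on a line is the midpoint of the two extreme points: leftmost at 1, rightmost at 38.
Optimal location = (1 + 38)/2 = 19.5; maximum distance = (38 − 1)/2 = 18.5.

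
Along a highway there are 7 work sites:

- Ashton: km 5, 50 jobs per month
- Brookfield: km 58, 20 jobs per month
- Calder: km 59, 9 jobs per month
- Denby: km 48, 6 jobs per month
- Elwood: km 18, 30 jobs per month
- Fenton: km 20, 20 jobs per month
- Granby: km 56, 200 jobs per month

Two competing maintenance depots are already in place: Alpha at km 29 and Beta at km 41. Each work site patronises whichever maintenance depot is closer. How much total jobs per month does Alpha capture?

The indifferent point is the midpoint (29+41)/2 = 35; work sites left of it (closer to Alpha at 29) go to Alpha, those right go to Beta.
  Ashton at 5 (w=50) → Alpha
  Elwood at 18 (w=30) → Alpha
  Fenton at 20 (w=20) → Alpha
  Denby at 48 (w=6) → Beta
  Granby at 56 (w=200) → Beta
  Brookfield at 58 (w=20) → Beta
  Calder at 59 (w=9) → Beta
Alpha captures 100; Beta captures 235.

100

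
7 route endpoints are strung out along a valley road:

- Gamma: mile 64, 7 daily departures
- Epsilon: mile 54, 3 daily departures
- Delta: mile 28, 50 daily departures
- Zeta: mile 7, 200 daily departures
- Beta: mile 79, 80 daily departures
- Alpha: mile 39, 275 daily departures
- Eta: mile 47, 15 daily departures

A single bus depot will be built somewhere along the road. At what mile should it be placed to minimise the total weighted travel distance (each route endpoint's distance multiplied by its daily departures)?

For a sum of weighted absolute distances on a line, the optimum is the weighted median (not the mean). Total weight W = 630; half-weight = 315.
Sort by position and accumulate weight:
  mile 7 (Zeta, w=200) → cum 200
  mile 28 (Delta, w=50) → cum 250
  mile 39 (Alpha, w=275) → cum 525  ≥ 315 → median here
  mile 47 (Eta, w=15) → cum 540
  mile 54 (Epsilon, w=3) → cum 543
  mile 64 (Gamma, w=7) → cum 550
  mile 79 (Beta, w=80) → cum 630
Optimal location: mile 39.

x = 39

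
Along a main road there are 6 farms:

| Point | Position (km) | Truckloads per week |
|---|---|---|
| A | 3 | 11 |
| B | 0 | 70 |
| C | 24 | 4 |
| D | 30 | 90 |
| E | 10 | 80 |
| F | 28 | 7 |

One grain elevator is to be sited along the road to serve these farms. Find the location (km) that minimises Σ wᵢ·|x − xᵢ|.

x = 10

For a sum of weighted absolute distances on a line, the optimum is the weighted median (not the mean). Total weight W = 262; half-weight = 131.
Sort by position and accumulate weight:
  km 0 (B, w=70) → cum 70
  km 3 (A, w=11) → cum 81
  km 10 (E, w=80) → cum 161  ≥ 131 → median here
  km 24 (C, w=4) → cum 165
  km 28 (F, w=7) → cum 172
  km 30 (D, w=90) → cum 262
Optimal location: km 10.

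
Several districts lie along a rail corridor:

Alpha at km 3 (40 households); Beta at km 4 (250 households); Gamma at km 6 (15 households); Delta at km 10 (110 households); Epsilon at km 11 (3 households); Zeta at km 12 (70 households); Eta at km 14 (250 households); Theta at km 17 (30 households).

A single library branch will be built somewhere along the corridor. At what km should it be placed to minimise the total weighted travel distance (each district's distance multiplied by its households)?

x = 10

For a sum of weighted absolute distances on a line, the optimum is the weighted median (not the mean). Total weight W = 768; half-weight = 384.
Sort by position and accumulate weight:
  km 3 (Alpha, w=40) → cum 40
  km 4 (Beta, w=250) → cum 290
  km 6 (Gamma, w=15) → cum 305
  km 10 (Delta, w=110) → cum 415  ≥ 384 → median here
  km 11 (Epsilon, w=3) → cum 418
  km 12 (Zeta, w=70) → cum 488
  km 14 (Eta, w=250) → cum 738
  km 17 (Theta, w=30) → cum 768
Optimal location: km 10.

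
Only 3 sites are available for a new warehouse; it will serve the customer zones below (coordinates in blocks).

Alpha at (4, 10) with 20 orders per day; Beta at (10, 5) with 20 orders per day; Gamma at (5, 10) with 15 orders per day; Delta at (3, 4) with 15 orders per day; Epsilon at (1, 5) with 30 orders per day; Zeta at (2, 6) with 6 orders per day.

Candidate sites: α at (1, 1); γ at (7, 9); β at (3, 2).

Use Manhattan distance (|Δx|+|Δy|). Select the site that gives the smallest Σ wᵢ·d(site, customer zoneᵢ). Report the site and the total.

Total weighted distance at each candidate:
  α (1, 1): total = 926
  γ (7, 9): total = 748
  β (3, 2): total = 740
Minimum is at β with total 740 blocks.

β, total 740 blocks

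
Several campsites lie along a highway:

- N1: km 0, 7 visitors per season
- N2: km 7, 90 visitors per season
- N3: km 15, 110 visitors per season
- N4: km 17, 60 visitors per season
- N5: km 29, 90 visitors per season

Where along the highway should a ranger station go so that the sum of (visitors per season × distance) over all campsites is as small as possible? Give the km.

For a sum of weighted absolute distances on a line, the optimum is the weighted median (not the mean). Total weight W = 357; half-weight = 178.5.
Sort by position and accumulate weight:
  km 0 (N1, w=7) → cum 7
  km 7 (N2, w=90) → cum 97
  km 15 (N3, w=110) → cum 207  ≥ 178.5 → median here
  km 17 (N4, w=60) → cum 267
  km 29 (N5, w=90) → cum 357
Optimal location: km 15.

x = 15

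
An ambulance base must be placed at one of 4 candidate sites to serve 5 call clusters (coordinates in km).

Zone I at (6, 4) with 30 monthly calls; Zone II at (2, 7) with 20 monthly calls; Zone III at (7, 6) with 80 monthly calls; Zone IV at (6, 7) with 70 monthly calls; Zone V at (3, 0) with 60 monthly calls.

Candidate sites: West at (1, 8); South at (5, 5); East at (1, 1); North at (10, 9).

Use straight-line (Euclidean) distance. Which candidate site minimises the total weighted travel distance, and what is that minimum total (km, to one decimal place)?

Total weighted distance at each candidate:
  West (1, 8): total = 1578.0
  South (5, 5): total = 773.1
  East (1, 1): total = 1602.3
  North (10, 9): total = 1693.6
Minimum is at South with total 773.1 km.

South, total 773.1 km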